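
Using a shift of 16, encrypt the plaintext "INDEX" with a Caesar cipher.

Step 1: For each letter, shift forward by 16 positions (mod 26).
  I (position 8) -> position (8+16) mod 26 = 24 -> Y
  N (position 13) -> position (13+16) mod 26 = 3 -> D
  D (position 3) -> position (3+16) mod 26 = 19 -> T
  E (position 4) -> position (4+16) mod 26 = 20 -> U
  X (position 23) -> position (23+16) mod 26 = 13 -> N
Result: YDTUN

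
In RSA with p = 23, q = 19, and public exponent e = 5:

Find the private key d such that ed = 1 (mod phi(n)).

Step 1: n = 23 * 19 = 437.
Step 2: phi(n) = 22 * 18 = 396.
Step 3: Find d such that 5 * d = 1 (mod 396).
Step 4: d = 5^(-1) mod 396 = 317.
Verification: 5 * 317 = 1585 = 4 * 396 + 1.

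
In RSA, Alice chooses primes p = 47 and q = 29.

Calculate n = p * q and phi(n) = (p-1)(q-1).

Step 1: n = p * q = 47 * 29 = 1363.
Step 2: phi(n) = (p-1)(q-1) = 46 * 28 = 1288.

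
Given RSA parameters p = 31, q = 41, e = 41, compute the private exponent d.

Step 1: n = 31 * 41 = 1271.
Step 2: phi(n) = 30 * 40 = 1200.
Step 3: Find d such that 41 * d = 1 (mod 1200).
Step 4: d = 41^(-1) mod 1200 = 761.
Verification: 41 * 761 = 31201 = 26 * 1200 + 1.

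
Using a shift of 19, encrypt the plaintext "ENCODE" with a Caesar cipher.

Step 1: For each letter, shift forward by 19 positions (mod 26).
  E (position 4) -> position (4+19) mod 26 = 23 -> X
  N (position 13) -> position (13+19) mod 26 = 6 -> G
  C (position 2) -> position (2+19) mod 26 = 21 -> V
  O (position 14) -> position (14+19) mod 26 = 7 -> H
  D (position 3) -> position (3+19) mod 26 = 22 -> W
  E (position 4) -> position (4+19) mod 26 = 23 -> X
Result: XGVHWX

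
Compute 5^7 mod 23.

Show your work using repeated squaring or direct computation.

Step 1: Compute 5^7 mod 23 step by step, reducing modulo 23 at each step.
  5^1 mod 23 = 5
  5^2 mod 23 = (5 * 5) mod 23 = 2
  5^3 mod 23 = (2 * 5) mod 23 = 10
  5^4 mod 23 = (10 * 5) mod 23 = 4
  5^5 mod 23 = (4 * 5) mod 23 = 20
  5^6 mod 23 = (20 * 5) mod 23 = 8
  5^7 mod 23 = (8 * 5) mod 23 = 17
Step 2: Result = 17.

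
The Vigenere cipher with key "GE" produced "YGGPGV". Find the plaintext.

Step 1: Extend key: GEGEGE
Step 2: Decrypt each letter (c - k) mod 26:
  Y(24) - G(6) = (24-6) mod 26 = 18 = S
  G(6) - E(4) = (6-4) mod 26 = 2 = C
  G(6) - G(6) = (6-6) mod 26 = 0 = A
  P(15) - E(4) = (15-4) mod 26 = 11 = L
  G(6) - G(6) = (6-6) mod 26 = 0 = A
  V(21) - E(4) = (21-4) mod 26 = 17 = R
Plaintext: SCALAR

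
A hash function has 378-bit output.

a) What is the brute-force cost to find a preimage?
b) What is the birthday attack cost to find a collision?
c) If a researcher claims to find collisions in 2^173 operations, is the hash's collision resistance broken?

Step 1: Preimage resistance requires brute-force of 2^378 operations.
Step 2: Collision resistance (birthday bound) = 2^(378/2) = 2^189.
Step 3: The claimed attack costs 2^173 operations.
Step 4: Since 2^173 < 2^189, the claimed attack beats the generic birthday bound, so collision resistance is broken.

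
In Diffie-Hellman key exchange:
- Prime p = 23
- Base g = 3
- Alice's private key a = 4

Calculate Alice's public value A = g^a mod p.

Step 1: A = g^a mod p = 3^4 mod 23.
  3^1 mod 23 = 3
  3^2 mod 23 = (3 * 3) mod 23 = 9
  3^3 mod 23 = (9 * 3) mod 23 = 4
  3^4 mod 23 = (4 * 3) mod 23 = 12
Result: A = 12.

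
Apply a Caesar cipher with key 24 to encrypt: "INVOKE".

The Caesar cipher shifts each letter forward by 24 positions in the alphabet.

Step 1: For each letter, shift forward by 24 positions (mod 26).
  I (position 8) -> position (8+24) mod 26 = 6 -> G
  N (position 13) -> position (13+24) mod 26 = 11 -> L
  V (position 21) -> position (21+24) mod 26 = 19 -> T
  O (position 14) -> position (14+24) mod 26 = 12 -> M
  K (position 10) -> position (10+24) mod 26 = 8 -> I
  E (position 4) -> position (4+24) mod 26 = 2 -> C
Result: GLTMIC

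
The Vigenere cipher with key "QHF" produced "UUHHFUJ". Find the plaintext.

Step 1: Extend key: QHFQHFQ
Step 2: Decrypt each letter (c - k) mod 26:
  U(20) - Q(16) = (20-16) mod 26 = 4 = E
  U(20) - H(7) = (20-7) mod 26 = 13 = N
  H(7) - F(5) = (7-5) mod 26 = 2 = C
  H(7) - Q(16) = (7-16) mod 26 = 17 = R
  F(5) - H(7) = (5-7) mod 26 = 24 = Y
  U(20) - F(5) = (20-5) mod 26 = 15 = P
  J(9) - Q(16) = (9-16) mod 26 = 19 = T
Plaintext: ENCRYPT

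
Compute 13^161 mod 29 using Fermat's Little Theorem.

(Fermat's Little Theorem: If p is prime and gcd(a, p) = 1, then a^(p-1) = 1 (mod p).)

Step 1: Since 29 is prime, by Fermat's Little Theorem: 13^28 = 1 (mod 29).
Step 2: Reduce exponent: 161 mod 28 = 21.
Step 3: So 13^161 = 13^21 (mod 29).
Step 4: 13^21 mod 29 = 28.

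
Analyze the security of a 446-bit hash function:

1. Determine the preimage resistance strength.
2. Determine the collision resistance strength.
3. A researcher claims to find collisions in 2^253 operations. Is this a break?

Step 1: Preimage resistance requires brute-force of 2^446 operations.
Step 2: Collision resistance (birthday bound) = 2^(446/2) = 2^223.
Step 3: The claimed attack costs 2^253 operations.
Step 4: Since 2^253 >= 2^223, the claimed attack is no faster than the generic birthday attack, so this does not break collision resistance.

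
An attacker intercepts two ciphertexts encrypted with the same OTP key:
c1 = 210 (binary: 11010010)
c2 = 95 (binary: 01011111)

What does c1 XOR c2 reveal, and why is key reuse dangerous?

Step 1: c1 XOR c2 = (m1 XOR k) XOR (m2 XOR k).
Step 2: By XOR associativity/commutativity: = m1 XOR m2 XOR k XOR k = m1 XOR m2.
Step 3: 11010010 XOR 01011111 = 10001101 = 141.
Step 4: The key cancels out! An attacker learns m1 XOR m2 = 141, revealing the relationship between plaintexts.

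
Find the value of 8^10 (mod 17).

Step 1: Compute 8^10 mod 17 step by step, reducing modulo 17 at each step.
  8^1 mod 17 = 8
  8^2 mod 17 = (8 * 8) mod 17 = 13
  8^3 mod 17 = (13 * 8) mod 17 = 2
  8^4 mod 17 = (2 * 8) mod 17 = 16
  8^5 mod 17 = (16 * 8) mod 17 = 9
  8^6 mod 17 = (9 * 8) mod 17 = 4
  8^7 mod 17 = (4 * 8) mod 17 = 15
  8^8 mod 17 = (15 * 8) mod 17 = 1
  8^9 mod 17 = (1 * 8) mod 17 = 8
  8^10 mod 17 = (8 * 8) mod 17 = 13
Step 2: Result = 13.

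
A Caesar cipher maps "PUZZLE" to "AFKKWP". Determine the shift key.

Step 1: Compare first letters: P (position 15) -> A (position 0).
Step 2: Shift = (0 - 15) mod 26 = 11.
The shift value is 11.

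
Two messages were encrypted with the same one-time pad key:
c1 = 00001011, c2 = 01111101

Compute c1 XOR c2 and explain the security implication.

Step 1: c1 XOR c2 = (m1 XOR k) XOR (m2 XOR k).
Step 2: By XOR associativity/commutativity: = m1 XOR m2 XOR k XOR k = m1 XOR m2.
Step 3: 00001011 XOR 01111101 = 01110110 = 118.
Step 4: The key cancels out! An attacker learns m1 XOR m2 = 118, revealing the relationship between plaintexts.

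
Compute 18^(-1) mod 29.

Step 1: We need x such that 18 * x = 1 (mod 29).
Step 2: Using the extended Euclidean algorithm or trial:
  18 * 21 = 378 = 13 * 29 + 1.
Step 3: Since 378 mod 29 = 1, the inverse is x = 21.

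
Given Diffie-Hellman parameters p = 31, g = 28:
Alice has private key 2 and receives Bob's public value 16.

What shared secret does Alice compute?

Step 1: s = B^a mod p = 16^2 mod 31.
  16^1 mod 31 = 16
  16^2 mod 31 = (16 * 16) mod 31 = 8
Result: shared secret = 8.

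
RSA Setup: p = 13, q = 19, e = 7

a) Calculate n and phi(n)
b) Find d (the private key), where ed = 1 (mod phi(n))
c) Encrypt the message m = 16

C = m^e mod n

Step 1: n = 13 * 19 = 247.
Step 2: phi(n) = (13-1)(19-1) = 12 * 18 = 216.
Step 3: Find d = 7^(-1) mod 216 = 31.
  Verify: 7 * 31 = 217 = 1 (mod 216).
Step 4: C = 16^7 mod 247 = 55.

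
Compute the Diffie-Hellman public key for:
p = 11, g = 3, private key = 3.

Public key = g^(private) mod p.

Step 1: A = g^a mod p = 3^3 mod 11.
  3^1 mod 11 = 3
  3^2 mod 11 = (3 * 3) mod 11 = 9
  3^3 mod 11 = (9 * 3) mod 11 = 5
Result: A = 5.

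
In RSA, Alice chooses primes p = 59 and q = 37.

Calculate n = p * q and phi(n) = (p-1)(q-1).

Step 1: n = p * q = 59 * 37 = 2183.
Step 2: phi(n) = (p-1)(q-1) = 58 * 36 = 2088.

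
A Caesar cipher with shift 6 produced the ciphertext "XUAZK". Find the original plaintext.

Step 1: Reverse the shift by subtracting 6 from each letter position.
  X (position 23) -> position (23-6) mod 26 = 17 -> R
  U (position 20) -> position (20-6) mod 26 = 14 -> O
  A (position 0) -> position (0-6) mod 26 = 20 -> U
  Z (position 25) -> position (25-6) mod 26 = 19 -> T
  K (position 10) -> position (10-6) mod 26 = 4 -> E
Decrypted message: ROUTE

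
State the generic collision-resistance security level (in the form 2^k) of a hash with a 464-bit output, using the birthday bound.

Step 1: The birthday paradox gives collision probability ~50% after sqrt(2^n) = 2^(n/2) hashes.
Step 2: For 464-bit output: 2^(464/2) = 2^232.
Step 3: Approximately 2^232 hash computations needed.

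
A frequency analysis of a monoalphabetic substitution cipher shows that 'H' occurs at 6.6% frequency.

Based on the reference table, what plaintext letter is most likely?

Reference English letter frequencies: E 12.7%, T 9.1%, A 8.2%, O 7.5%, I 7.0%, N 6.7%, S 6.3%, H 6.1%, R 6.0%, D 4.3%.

Step 1: The observed frequency is 6.6%.
Step 2: Compare with English frequencies:
  E: 12.7% (difference: 6.1%)
  T: 9.1% (difference: 2.5%)
  A: 8.2% (difference: 1.6%)
  O: 7.5% (difference: 0.9%)
  I: 7.0% (difference: 0.4%)
  N: 6.7% (difference: 0.1%) <-- closest
  S: 6.3% (difference: 0.3%)
  H: 6.1% (difference: 0.5%)
  R: 6.0% (difference: 0.6%)
  D: 4.3% (difference: 2.3%)
Step 3: 'H' most likely represents 'N' (frequency 6.7%).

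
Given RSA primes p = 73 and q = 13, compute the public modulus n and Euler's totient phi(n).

Step 1: n = p * q = 73 * 13 = 949.
Step 2: phi(n) = (p-1)(q-1) = 72 * 12 = 864.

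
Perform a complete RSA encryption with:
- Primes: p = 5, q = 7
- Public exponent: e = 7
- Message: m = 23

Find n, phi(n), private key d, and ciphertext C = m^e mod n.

Step 1: n = 5 * 7 = 35.
Step 2: phi(n) = (5-1)(7-1) = 4 * 6 = 24.
Step 3: Find d = 7^(-1) mod 24 = 7.
  Verify: 7 * 7 = 49 = 1 (mod 24).
Step 4: C = 23^7 mod 35 = 2.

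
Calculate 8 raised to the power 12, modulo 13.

Step 1: Compute 8^12 mod 13 step by step, reducing modulo 13 at each step.
  8^1 mod 13 = 8
  8^2 mod 13 = (8 * 8) mod 13 = 12
  8^3 mod 13 = (12 * 8) mod 13 = 5
  8^4 mod 13 = (5 * 8) mod 13 = 1
  8^5 mod 13 = (1 * 8) mod 13 = 8
  8^6 mod 13 = (8 * 8) mod 13 = 12
  8^7 mod 13 = (12 * 8) mod 13 = 5
  8^8 mod 13 = (5 * 8) mod 13 = 1
  8^9 mod 13 = (1 * 8) mod 13 = 8
  8^10 mod 13 = (8 * 8) mod 13 = 12
  8^11 mod 13 = (12 * 8) mod 13 = 5
  8^12 mod 13 = (5 * 8) mod 13 = 1
Step 2: Result = 1.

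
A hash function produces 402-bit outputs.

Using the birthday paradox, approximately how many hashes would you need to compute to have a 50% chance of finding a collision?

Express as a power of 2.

Step 1: The birthday paradox gives collision probability ~50% after sqrt(2^n) = 2^(n/2) hashes.
Step 2: For 402-bit output: 2^(402/2) = 2^201.
Step 3: Approximately 2^201 hash computations needed.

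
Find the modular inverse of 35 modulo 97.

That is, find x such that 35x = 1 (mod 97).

Step 1: We need x such that 35 * x = 1 (mod 97).
Step 2: Using the extended Euclidean algorithm or trial:
  35 * 61 = 2135 = 22 * 97 + 1.
Step 3: Since 2135 mod 97 = 1, the inverse is x = 61.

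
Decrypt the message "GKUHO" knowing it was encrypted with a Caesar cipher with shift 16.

Step 1: Reverse the shift by subtracting 16 from each letter position.
  G (position 6) -> position (6-16) mod 26 = 16 -> Q
  K (position 10) -> position (10-16) mod 26 = 20 -> U
  U (position 20) -> position (20-16) mod 26 = 4 -> E
  H (position 7) -> position (7-16) mod 26 = 17 -> R
  O (position 14) -> position (14-16) mod 26 = 24 -> Y
Decrypted message: QUERY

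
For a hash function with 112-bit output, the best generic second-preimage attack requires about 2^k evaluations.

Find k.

Step 1: The hash has a 112-bit output.
Step 2: Second-preimage resistance means: given a specific input x, it should be infeasible to find a different y with h(y) = h(x).
With a 112-bit output, a generic search for a second preimage costs about 2^112 evaluations (each trial matches the fixed target with probability 2^-112).
Step 3: Security level = 112 bits.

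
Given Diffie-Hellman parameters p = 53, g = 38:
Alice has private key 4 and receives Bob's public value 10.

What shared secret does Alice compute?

Step 1: s = B^a mod p = 10^4 mod 53.
  10^1 mod 53 = 10
  10^2 mod 53 = (10 * 10) mod 53 = 47
  10^3 mod 53 = (47 * 10) mod 53 = 46
  10^4 mod 53 = (46 * 10) mod 53 = 36
Result: shared secret = 36.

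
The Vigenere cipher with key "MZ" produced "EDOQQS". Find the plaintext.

Step 1: Extend key: MZMZMZ
Step 2: Decrypt each letter (c - k) mod 26:
  E(4) - M(12) = (4-12) mod 26 = 18 = S
  D(3) - Z(25) = (3-25) mod 26 = 4 = E
  O(14) - M(12) = (14-12) mod 26 = 2 = C
  Q(16) - Z(25) = (16-25) mod 26 = 17 = R
  Q(16) - M(12) = (16-12) mod 26 = 4 = E
  S(18) - Z(25) = (18-25) mod 26 = 19 = T
Plaintext: SECRET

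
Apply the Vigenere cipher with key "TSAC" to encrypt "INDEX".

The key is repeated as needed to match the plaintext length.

Step 1: Repeat key to match plaintext length:
  Plaintext: INDEX
  Key:       TSACT
Step 2: Encrypt each letter:
  I(8) + T(19) = (8+19) mod 26 = 1 = B
  N(13) + S(18) = (13+18) mod 26 = 5 = F
  D(3) + A(0) = (3+0) mod 26 = 3 = D
  E(4) + C(2) = (4+2) mod 26 = 6 = G
  X(23) + T(19) = (23+19) mod 26 = 16 = Q
Ciphertext: BFDGQ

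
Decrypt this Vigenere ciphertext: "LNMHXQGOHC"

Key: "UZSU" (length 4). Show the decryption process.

Step 1: Key 'UZSU' has length 4. Extended key: UZSUUZSUUZ
Step 2: Decrypt each position:
  L(11) - U(20) = 17 = R
  N(13) - Z(25) = 14 = O
  M(12) - S(18) = 20 = U
  H(7) - U(20) = 13 = N
  X(23) - U(20) = 3 = D
  Q(16) - Z(25) = 17 = R
  G(6) - S(18) = 14 = O
  O(14) - U(20) = 20 = U
  H(7) - U(20) = 13 = N
  C(2) - Z(25) = 3 = D
Plaintext: ROUNDROUND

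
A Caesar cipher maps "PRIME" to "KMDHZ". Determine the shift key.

Step 1: Compare first letters: P (position 15) -> K (position 10).
Step 2: Shift = (10 - 15) mod 26 = 21.
The shift value is 21.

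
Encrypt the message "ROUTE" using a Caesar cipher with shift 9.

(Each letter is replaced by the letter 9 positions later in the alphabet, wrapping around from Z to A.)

Step 1: For each letter, shift forward by 9 positions (mod 26).
  R (position 17) -> position (17+9) mod 26 = 0 -> A
  O (position 14) -> position (14+9) mod 26 = 23 -> X
  U (position 20) -> position (20+9) mod 26 = 3 -> D
  T (position 19) -> position (19+9) mod 26 = 2 -> C
  E (position 4) -> position (4+9) mod 26 = 13 -> N
Result: AXDCN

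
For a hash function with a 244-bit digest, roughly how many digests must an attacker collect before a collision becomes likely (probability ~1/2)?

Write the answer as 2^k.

Step 1: The birthday paradox gives collision probability ~50% after sqrt(2^n) = 2^(n/2) hashes.
Step 2: For 244-bit output: 2^(244/2) = 2^122.
Step 3: Approximately 2^122 hash computations needed.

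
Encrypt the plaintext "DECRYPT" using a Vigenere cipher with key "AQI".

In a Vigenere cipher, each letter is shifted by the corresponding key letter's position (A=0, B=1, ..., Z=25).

Step 1: Repeat key to match plaintext length:
  Plaintext: DECRYPT
  Key:       AQIAQIA
Step 2: Encrypt each letter:
  D(3) + A(0) = (3+0) mod 26 = 3 = D
  E(4) + Q(16) = (4+16) mod 26 = 20 = U
  C(2) + I(8) = (2+8) mod 26 = 10 = K
  R(17) + A(0) = (17+0) mod 26 = 17 = R
  Y(24) + Q(16) = (24+16) mod 26 = 14 = O
  P(15) + I(8) = (15+8) mod 26 = 23 = X
  T(19) + A(0) = (19+0) mod 26 = 19 = T
Ciphertext: DUKROXT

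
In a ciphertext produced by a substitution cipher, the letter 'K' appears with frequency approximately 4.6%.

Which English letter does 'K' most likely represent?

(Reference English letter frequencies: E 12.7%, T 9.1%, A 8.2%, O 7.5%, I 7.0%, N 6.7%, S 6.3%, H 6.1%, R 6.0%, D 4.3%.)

Step 1: The observed frequency is 4.6%.
Step 2: Compare with English frequencies:
  E: 12.7% (difference: 8.1%)
  T: 9.1% (difference: 4.5%)
  A: 8.2% (difference: 3.6%)
  O: 7.5% (difference: 2.9%)
  I: 7.0% (difference: 2.4%)
  N: 6.7% (difference: 2.1%)
  S: 6.3% (difference: 1.7%)
  H: 6.1% (difference: 1.5%)
  R: 6.0% (difference: 1.4%)
  D: 4.3% (difference: 0.3%) <-- closest
Step 3: 'K' most likely represents 'D' (frequency 4.3%).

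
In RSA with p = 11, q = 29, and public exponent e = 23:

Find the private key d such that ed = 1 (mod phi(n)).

Step 1: n = 11 * 29 = 319.
Step 2: phi(n) = 10 * 28 = 280.
Step 3: Find d such that 23 * d = 1 (mod 280).
Step 4: d = 23^(-1) mod 280 = 207.
Verification: 23 * 207 = 4761 = 17 * 280 + 1.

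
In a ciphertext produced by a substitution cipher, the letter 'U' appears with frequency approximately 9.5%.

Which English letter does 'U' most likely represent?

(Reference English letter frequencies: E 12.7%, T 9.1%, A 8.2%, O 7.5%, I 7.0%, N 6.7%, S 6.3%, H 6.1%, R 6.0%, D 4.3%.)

Step 1: The observed frequency is 9.5%.
Step 2: Compare with English frequencies:
  E: 12.7% (difference: 3.2%)
  T: 9.1% (difference: 0.4%) <-- closest
  A: 8.2% (difference: 1.3%)
  O: 7.5% (difference: 2.0%)
  I: 7.0% (difference: 2.5%)
  N: 6.7% (difference: 2.8%)
  S: 6.3% (difference: 3.2%)
  H: 6.1% (difference: 3.4%)
  R: 6.0% (difference: 3.5%)
  D: 4.3% (difference: 5.2%)
Step 3: 'U' most likely represents 'T' (frequency 9.1%).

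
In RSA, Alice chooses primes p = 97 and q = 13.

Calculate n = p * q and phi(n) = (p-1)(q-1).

Step 1: n = p * q = 97 * 13 = 1261.
Step 2: phi(n) = (p-1)(q-1) = 96 * 12 = 1152.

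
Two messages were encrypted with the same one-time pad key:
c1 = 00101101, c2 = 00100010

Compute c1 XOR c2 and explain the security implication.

Step 1: c1 XOR c2 = (m1 XOR k) XOR (m2 XOR k).
Step 2: By XOR associativity/commutativity: = m1 XOR m2 XOR k XOR k = m1 XOR m2.
Step 3: 00101101 XOR 00100010 = 00001111 = 15.
Step 4: The key cancels out! An attacker learns m1 XOR m2 = 15, revealing the relationship between plaintexts.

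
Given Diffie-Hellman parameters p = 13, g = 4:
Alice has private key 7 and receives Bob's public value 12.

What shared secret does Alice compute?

Step 1: s = B^a mod p = 12^7 mod 13.
  12^1 mod 13 = 12
  12^2 mod 13 = (12 * 12) mod 13 = 1
  12^3 mod 13 = (1 * 12) mod 13 = 12
  12^4 mod 13 = (12 * 12) mod 13 = 1
  12^5 mod 13 = (1 * 12) mod 13 = 12
  12^6 mod 13 = (12 * 12) mod 13 = 1
  12^7 mod 13 = (1 * 12) mod 13 = 12
Result: shared secret = 12.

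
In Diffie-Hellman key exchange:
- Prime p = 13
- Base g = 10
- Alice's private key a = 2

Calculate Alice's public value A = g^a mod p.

Step 1: A = g^a mod p = 10^2 mod 13.
  10^1 mod 13 = 10
  10^2 mod 13 = (10 * 10) mod 13 = 9
Result: A = 9.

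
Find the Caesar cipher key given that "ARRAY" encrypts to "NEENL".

Step 1: Compare first letters: A (position 0) -> N (position 13).
Step 2: Shift = (13 - 0) mod 26 = 13.
The shift value is 13.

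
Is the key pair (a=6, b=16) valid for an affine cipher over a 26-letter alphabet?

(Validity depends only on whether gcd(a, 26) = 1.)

Step 1: Compute gcd(6, 26).
Step 2: gcd(6, 26) = 2.
Since gcd = 2 != 1, 6 shares a common factor with 26, so it cannot be used.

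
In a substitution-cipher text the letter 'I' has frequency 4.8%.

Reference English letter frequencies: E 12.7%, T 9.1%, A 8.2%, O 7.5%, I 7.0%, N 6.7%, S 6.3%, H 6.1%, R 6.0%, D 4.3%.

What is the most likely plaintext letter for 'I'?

Step 1: The observed frequency is 4.8%.
Step 2: Compare with English frequencies:
  E: 12.7% (difference: 7.9%)
  T: 9.1% (difference: 4.3%)
  A: 8.2% (difference: 3.4%)
  O: 7.5% (difference: 2.7%)
  I: 7.0% (difference: 2.2%)
  N: 6.7% (difference: 1.9%)
  S: 6.3% (difference: 1.5%)
  H: 6.1% (difference: 1.3%)
  R: 6.0% (difference: 1.2%)
  D: 4.3% (difference: 0.5%) <-- closest
Step 3: 'I' most likely represents 'D' (frequency 4.3%).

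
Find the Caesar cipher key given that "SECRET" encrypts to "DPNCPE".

Step 1: Compare first letters: S (position 18) -> D (position 3).
Step 2: Shift = (3 - 18) mod 26 = 11.
The shift value is 11.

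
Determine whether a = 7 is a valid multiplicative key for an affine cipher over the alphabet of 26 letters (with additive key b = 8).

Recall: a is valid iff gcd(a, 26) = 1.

Step 1: Compute gcd(7, 26).
Step 2: gcd(7, 26) = 1.
Since gcd = 1, 7 is coprime with 26, so it is a valid key.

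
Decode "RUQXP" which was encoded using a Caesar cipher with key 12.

Step 1: Reverse the shift by subtracting 12 from each letter position.
  R (position 17) -> position (17-12) mod 26 = 5 -> F
  U (position 20) -> position (20-12) mod 26 = 8 -> I
  Q (position 16) -> position (16-12) mod 26 = 4 -> E
  X (position 23) -> position (23-12) mod 26 = 11 -> L
  P (position 15) -> position (15-12) mod 26 = 3 -> D
Decrypted message: FIELD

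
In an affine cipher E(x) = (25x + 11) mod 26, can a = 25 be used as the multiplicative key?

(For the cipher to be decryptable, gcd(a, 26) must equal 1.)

Step 1: Compute gcd(25, 26).
Step 2: gcd(25, 26) = 1.
Since gcd = 1, 25 is coprime with 26, so it is a valid key.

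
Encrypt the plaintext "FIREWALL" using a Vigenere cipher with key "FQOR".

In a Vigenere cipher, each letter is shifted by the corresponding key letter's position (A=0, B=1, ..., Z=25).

Step 1: Repeat key to match plaintext length:
  Plaintext: FIREWALL
  Key:       FQORFQOR
Step 2: Encrypt each letter:
  F(5) + F(5) = (5+5) mod 26 = 10 = K
  I(8) + Q(16) = (8+16) mod 26 = 24 = Y
  R(17) + O(14) = (17+14) mod 26 = 5 = F
  E(4) + R(17) = (4+17) mod 26 = 21 = V
  W(22) + F(5) = (22+5) mod 26 = 1 = B
  A(0) + Q(16) = (0+16) mod 26 = 16 = Q
  L(11) + O(14) = (11+14) mod 26 = 25 = Z
  L(11) + R(17) = (11+17) mod 26 = 2 = C
Ciphertext: KYFVBQZC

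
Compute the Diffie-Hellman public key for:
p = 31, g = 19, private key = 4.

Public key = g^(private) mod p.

Step 1: A = g^a mod p = 19^4 mod 31.
  19^1 mod 31 = 19
  19^2 mod 31 = (19 * 19) mod 31 = 20
  19^3 mod 31 = (20 * 19) mod 31 = 8
  19^4 mod 31 = (8 * 19) mod 31 = 28
Result: A = 28.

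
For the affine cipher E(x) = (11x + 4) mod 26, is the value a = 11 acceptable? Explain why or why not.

Step 1: Compute gcd(11, 26).
Step 2: gcd(11, 26) = 1.
Since gcd = 1, 11 is coprime with 26, so it is a valid key.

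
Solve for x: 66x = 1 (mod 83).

Step 1: We need x such that 66 * x = 1 (mod 83).
Step 2: Using the extended Euclidean algorithm or trial:
  66 * 39 = 2574 = 31 * 83 + 1.
Step 3: Since 2574 mod 83 = 1, the inverse is x = 39.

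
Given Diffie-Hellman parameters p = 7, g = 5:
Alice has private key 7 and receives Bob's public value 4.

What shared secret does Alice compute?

Step 1: s = B^a mod p = 4^7 mod 7.
  4^1 mod 7 = 4
  4^2 mod 7 = (4 * 4) mod 7 = 2
  4^3 mod 7 = (2 * 4) mod 7 = 1
  4^4 mod 7 = (1 * 4) mod 7 = 4
  4^5 mod 7 = (4 * 4) mod 7 = 2
  4^6 mod 7 = (2 * 4) mod 7 = 1
  4^7 mod 7 = (1 * 4) mod 7 = 4
Result: shared secret = 4.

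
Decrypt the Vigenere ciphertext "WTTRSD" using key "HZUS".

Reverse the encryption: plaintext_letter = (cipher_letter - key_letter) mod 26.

Step 1: Extend key: HZUSHZ
Step 2: Decrypt each letter (c - k) mod 26:
  W(22) - H(7) = (22-7) mod 26 = 15 = P
  T(19) - Z(25) = (19-25) mod 26 = 20 = U
  T(19) - U(20) = (19-20) mod 26 = 25 = Z
  R(17) - S(18) = (17-18) mod 26 = 25 = Z
  S(18) - H(7) = (18-7) mod 26 = 11 = L
  D(3) - Z(25) = (3-25) mod 26 = 4 = E
Plaintext: PUZZLE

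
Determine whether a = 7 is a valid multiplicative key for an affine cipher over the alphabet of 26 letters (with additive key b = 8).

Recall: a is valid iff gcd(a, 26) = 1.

Step 1: Compute gcd(7, 26).
Step 2: gcd(7, 26) = 1.
Since gcd = 1, 7 is coprime with 26, so it is a valid key.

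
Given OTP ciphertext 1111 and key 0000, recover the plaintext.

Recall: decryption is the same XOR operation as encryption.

Step 1: XOR ciphertext with key:
  Ciphertext: 1111
  Key:        0000
  XOR:        1111
Step 2: Plaintext = 1111 = 15 in decimal.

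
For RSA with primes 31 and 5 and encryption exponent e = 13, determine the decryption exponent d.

Step 1: n = 31 * 5 = 155.
Step 2: phi(n) = 30 * 4 = 120.
Step 3: Find d such that 13 * d = 1 (mod 120).
Step 4: d = 13^(-1) mod 120 = 37.
Verification: 13 * 37 = 481 = 4 * 120 + 1.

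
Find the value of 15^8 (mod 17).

Step 1: Compute 15^8 mod 17 step by step, reducing modulo 17 at each step.
  15^1 mod 17 = 15
  15^2 mod 17 = (15 * 15) mod 17 = 4
  15^3 mod 17 = (4 * 15) mod 17 = 9
  15^4 mod 17 = (9 * 15) mod 17 = 16
  15^5 mod 17 = (16 * 15) mod 17 = 2
  15^6 mod 17 = (2 * 15) mod 17 = 13
  15^7 mod 17 = (13 * 15) mod 17 = 8
  15^8 mod 17 = (8 * 15) mod 17 = 1
Step 2: Result = 1.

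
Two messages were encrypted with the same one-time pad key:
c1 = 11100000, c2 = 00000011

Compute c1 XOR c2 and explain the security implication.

Step 1: c1 XOR c2 = (m1 XOR k) XOR (m2 XOR k).
Step 2: By XOR associativity/commutativity: = m1 XOR m2 XOR k XOR k = m1 XOR m2.
Step 3: 11100000 XOR 00000011 = 11100011 = 227.
Step 4: The key cancels out! An attacker learns m1 XOR m2 = 227, revealing the relationship between plaintexts.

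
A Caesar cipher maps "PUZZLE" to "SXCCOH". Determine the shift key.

Step 1: Compare first letters: P (position 15) -> S (position 18).
Step 2: Shift = (18 - 15) mod 26 = 3.
The shift value is 3.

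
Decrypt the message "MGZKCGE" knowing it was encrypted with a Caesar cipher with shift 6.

Step 1: Reverse the shift by subtracting 6 from each letter position.
  M (position 12) -> position (12-6) mod 26 = 6 -> G
  G (position 6) -> position (6-6) mod 26 = 0 -> A
  Z (position 25) -> position (25-6) mod 26 = 19 -> T
  K (position 10) -> position (10-6) mod 26 = 4 -> E
  C (position 2) -> position (2-6) mod 26 = 22 -> W
  G (position 6) -> position (6-6) mod 26 = 0 -> A
  E (position 4) -> position (4-6) mod 26 = 24 -> Y
Decrypted message: GATEWAY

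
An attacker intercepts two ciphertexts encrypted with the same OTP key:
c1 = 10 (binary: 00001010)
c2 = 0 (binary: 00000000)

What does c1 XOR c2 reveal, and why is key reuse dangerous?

Step 1: c1 XOR c2 = (m1 XOR k) XOR (m2 XOR k).
Step 2: By XOR associativity/commutativity: = m1 XOR m2 XOR k XOR k = m1 XOR m2.
Step 3: 00001010 XOR 00000000 = 00001010 = 10.
Step 4: The key cancels out! An attacker learns m1 XOR m2 = 10, revealing the relationship between plaintexts.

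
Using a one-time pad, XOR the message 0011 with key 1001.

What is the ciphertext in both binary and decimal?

Step 1: Write out the XOR operation bit by bit:
  Message: 0011
  Key:     1001
  XOR:     1010
Step 2: Convert to decimal: 1010 = 10.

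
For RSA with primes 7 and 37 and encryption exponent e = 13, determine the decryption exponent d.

Step 1: n = 7 * 37 = 259.
Step 2: phi(n) = 6 * 36 = 216.
Step 3: Find d such that 13 * d = 1 (mod 216).
Step 4: d = 13^(-1) mod 216 = 133.
Verification: 13 * 133 = 1729 = 8 * 216 + 1.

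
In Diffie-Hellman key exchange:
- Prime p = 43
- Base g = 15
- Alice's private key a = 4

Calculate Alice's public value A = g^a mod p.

Step 1: A = g^a mod p = 15^4 mod 43.
  15^1 mod 43 = 15
  15^2 mod 43 = (15 * 15) mod 43 = 10
  15^3 mod 43 = (10 * 15) mod 43 = 21
  15^4 mod 43 = (21 * 15) mod 43 = 14
Result: A = 14.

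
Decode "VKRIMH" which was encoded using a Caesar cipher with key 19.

Step 1: Reverse the shift by subtracting 19 from each letter position.
  V (position 21) -> position (21-19) mod 26 = 2 -> C
  K (position 10) -> position (10-19) mod 26 = 17 -> R
  R (position 17) -> position (17-19) mod 26 = 24 -> Y
  I (position 8) -> position (8-19) mod 26 = 15 -> P
  M (position 12) -> position (12-19) mod 26 = 19 -> T
  H (position 7) -> position (7-19) mod 26 = 14 -> O
Decrypted message: CRYPTO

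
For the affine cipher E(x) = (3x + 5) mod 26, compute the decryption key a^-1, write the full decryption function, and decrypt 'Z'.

Step 1: Find a^-1, the modular inverse of 3 mod 26.
Step 2: We need 3 * a^-1 = 1 (mod 26).
Step 3: 3 * 9 = 27 = 1 * 26 + 1, so a^-1 = 9.
Step 4: D(y) = 9(y - 5) mod 26.
Step 5: Apply to 'Z' (y = 25): D(25) = 9 * (25 - 5) mod 26 = 9 * 20 mod 26 = 24 -> 'Y'.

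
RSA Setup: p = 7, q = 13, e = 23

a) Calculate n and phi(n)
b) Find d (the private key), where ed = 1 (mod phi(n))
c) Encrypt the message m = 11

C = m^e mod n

Step 1: n = 7 * 13 = 91.
Step 2: phi(n) = (7-1)(13-1) = 6 * 12 = 72.
Step 3: Find d = 23^(-1) mod 72 = 47.
  Verify: 23 * 47 = 1081 = 1 (mod 72).
Step 4: C = 11^23 mod 91 = 58.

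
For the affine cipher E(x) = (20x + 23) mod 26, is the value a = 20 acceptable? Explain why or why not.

Step 1: Compute gcd(20, 26).
Step 2: gcd(20, 26) = 2.
Since gcd = 2 != 1, 20 shares a common factor with 26, so it cannot be used.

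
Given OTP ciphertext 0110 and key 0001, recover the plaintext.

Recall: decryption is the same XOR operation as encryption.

Step 1: XOR ciphertext with key:
  Ciphertext: 0110
  Key:        0001
  XOR:        0111
Step 2: Plaintext = 0111 = 7 in decimal.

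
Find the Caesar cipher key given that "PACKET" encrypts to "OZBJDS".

Step 1: Compare first letters: P (position 15) -> O (position 14).
Step 2: Shift = (14 - 15) mod 26 = 25.
The shift value is 25.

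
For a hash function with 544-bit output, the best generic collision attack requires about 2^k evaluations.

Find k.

Step 1: The hash has a 544-bit output.
Step 2: Collision resistance means it should be infeasible to find any x != y with h(x) = h(y).
By the birthday bound, a generic collision search succeeds after about sqrt(2^544) = 2^(544/2) = 2^272 evaluations.
Step 3: Security level = 272 bits.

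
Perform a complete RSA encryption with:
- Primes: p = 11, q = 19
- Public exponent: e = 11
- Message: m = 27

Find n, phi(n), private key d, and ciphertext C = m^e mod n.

Step 1: n = 11 * 19 = 209.
Step 2: phi(n) = (11-1)(19-1) = 10 * 18 = 180.
Step 3: Find d = 11^(-1) mod 180 = 131.
  Verify: 11 * 131 = 1441 = 1 (mod 180).
Step 4: C = 27^11 mod 209 = 126.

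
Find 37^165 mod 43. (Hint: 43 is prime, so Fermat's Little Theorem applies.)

Step 1: Since 43 is prime, by Fermat's Little Theorem: 37^42 = 1 (mod 43).
Step 2: Reduce exponent: 165 mod 42 = 39.
Step 3: So 37^165 = 37^39 (mod 43).
Step 4: 37^39 mod 43 = 42.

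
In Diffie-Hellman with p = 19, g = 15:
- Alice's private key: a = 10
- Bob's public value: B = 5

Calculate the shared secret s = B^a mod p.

Step 1: s = B^a mod p = 5^10 mod 19.
  5^1 mod 19 = 5
  5^2 mod 19 = (5 * 5) mod 19 = 6
  5^3 mod 19 = (6 * 5) mod 19 = 11
  5^4 mod 19 = (11 * 5) mod 19 = 17
  5^5 mod 19 = (17 * 5) mod 19 = 9
  5^6 mod 19 = (9 * 5) mod 19 = 7
  5^7 mod 19 = (7 * 5) mod 19 = 16
  5^8 mod 19 = (16 * 5) mod 19 = 4
  5^9 mod 19 = (4 * 5) mod 19 = 1
  5^10 mod 19 = (1 * 5) mod 19 = 5
Result: shared secret = 5.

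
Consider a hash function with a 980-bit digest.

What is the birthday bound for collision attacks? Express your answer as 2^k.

Step 1: The birthday paradox gives collision probability ~50% after sqrt(2^n) = 2^(n/2) hashes.
Step 2: For 980-bit output: 2^(980/2) = 2^490.
Step 3: Approximately 2^490 hash computations needed.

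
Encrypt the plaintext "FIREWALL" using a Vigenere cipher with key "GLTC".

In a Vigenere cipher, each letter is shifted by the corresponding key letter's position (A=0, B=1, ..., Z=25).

Step 1: Repeat key to match plaintext length:
  Plaintext: FIREWALL
  Key:       GLTCGLTC
Step 2: Encrypt each letter:
  F(5) + G(6) = (5+6) mod 26 = 11 = L
  I(8) + L(11) = (8+11) mod 26 = 19 = T
  R(17) + T(19) = (17+19) mod 26 = 10 = K
  E(4) + C(2) = (4+2) mod 26 = 6 = G
  W(22) + G(6) = (22+6) mod 26 = 2 = C
  A(0) + L(11) = (0+11) mod 26 = 11 = L
  L(11) + T(19) = (11+19) mod 26 = 4 = E
  L(11) + C(2) = (11+2) mod 26 = 13 = N
Ciphertext: LTKGCLEN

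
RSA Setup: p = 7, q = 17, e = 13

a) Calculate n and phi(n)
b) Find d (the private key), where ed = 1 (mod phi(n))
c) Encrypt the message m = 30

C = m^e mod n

Step 1: n = 7 * 17 = 119.
Step 2: phi(n) = (7-1)(17-1) = 6 * 16 = 96.
Step 3: Find d = 13^(-1) mod 96 = 37.
  Verify: 13 * 37 = 481 = 1 (mod 96).
Step 4: C = 30^13 mod 119 = 30.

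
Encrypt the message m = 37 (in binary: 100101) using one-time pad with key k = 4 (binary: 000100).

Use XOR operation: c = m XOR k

Step 1: Write out the XOR operation bit by bit:
  Message: 100101
  Key:     000100
  XOR:     100001
Step 2: Convert to decimal: 100001 = 33.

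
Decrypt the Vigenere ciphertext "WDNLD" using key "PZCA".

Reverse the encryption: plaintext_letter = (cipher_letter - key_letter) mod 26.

Step 1: Extend key: PZCAP
Step 2: Decrypt each letter (c - k) mod 26:
  W(22) - P(15) = (22-15) mod 26 = 7 = H
  D(3) - Z(25) = (3-25) mod 26 = 4 = E
  N(13) - C(2) = (13-2) mod 26 = 11 = L
  L(11) - A(0) = (11-0) mod 26 = 11 = L
  D(3) - P(15) = (3-15) mod 26 = 14 = O
Plaintext: HELLO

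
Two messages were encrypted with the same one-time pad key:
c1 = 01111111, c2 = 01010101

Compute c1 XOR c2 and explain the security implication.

Step 1: c1 XOR c2 = (m1 XOR k) XOR (m2 XOR k).
Step 2: By XOR associativity/commutativity: = m1 XOR m2 XOR k XOR k = m1 XOR m2.
Step 3: 01111111 XOR 01010101 = 00101010 = 42.
Step 4: The key cancels out! An attacker learns m1 XOR m2 = 42, revealing the relationship between plaintexts.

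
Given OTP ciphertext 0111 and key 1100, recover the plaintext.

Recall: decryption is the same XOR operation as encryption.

Step 1: XOR ciphertext with key:
  Ciphertext: 0111
  Key:        1100
  XOR:        1011
Step 2: Plaintext = 1011 = 11 in decimal.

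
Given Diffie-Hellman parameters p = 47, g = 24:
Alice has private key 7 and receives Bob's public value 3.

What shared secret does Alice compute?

Step 1: s = B^a mod p = 3^7 mod 47.
  3^1 mod 47 = 3
  3^2 mod 47 = (3 * 3) mod 47 = 9
  3^3 mod 47 = (9 * 3) mod 47 = 27
  3^4 mod 47 = (27 * 3) mod 47 = 34
  3^5 mod 47 = (34 * 3) mod 47 = 8
  3^6 mod 47 = (8 * 3) mod 47 = 24
  3^7 mod 47 = (24 * 3) mod 47 = 25
Result: shared secret = 25.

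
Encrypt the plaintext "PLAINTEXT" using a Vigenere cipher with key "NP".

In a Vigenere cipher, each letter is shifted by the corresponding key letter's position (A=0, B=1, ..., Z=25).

Step 1: Repeat key to match plaintext length:
  Plaintext: PLAINTEXT
  Key:       NPNPNPNPN
Step 2: Encrypt each letter:
  P(15) + N(13) = (15+13) mod 26 = 2 = C
  L(11) + P(15) = (11+15) mod 26 = 0 = A
  A(0) + N(13) = (0+13) mod 26 = 13 = N
  I(8) + P(15) = (8+15) mod 26 = 23 = X
  N(13) + N(13) = (13+13) mod 26 = 0 = A
  T(19) + P(15) = (19+15) mod 26 = 8 = I
  E(4) + N(13) = (4+13) mod 26 = 17 = R
  X(23) + P(15) = (23+15) mod 26 = 12 = M
  T(19) + N(13) = (19+13) mod 26 = 6 = G
Ciphertext: CANXAIRMG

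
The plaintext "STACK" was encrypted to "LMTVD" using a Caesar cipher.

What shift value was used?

Step 1: Compare first letters: S (position 18) -> L (position 11).
Step 2: Shift = (11 - 18) mod 26 = 19.
The shift value is 19.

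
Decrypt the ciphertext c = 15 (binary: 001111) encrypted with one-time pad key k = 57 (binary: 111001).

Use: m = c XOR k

Step 1: XOR ciphertext with key:
  Ciphertext: 001111
  Key:        111001
  XOR:        110110
Step 2: Plaintext = 110110 = 54 in decimal.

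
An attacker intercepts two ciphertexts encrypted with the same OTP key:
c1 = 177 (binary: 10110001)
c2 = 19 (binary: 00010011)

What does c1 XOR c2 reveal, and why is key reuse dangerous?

Step 1: c1 XOR c2 = (m1 XOR k) XOR (m2 XOR k).
Step 2: By XOR associativity/commutativity: = m1 XOR m2 XOR k XOR k = m1 XOR m2.
Step 3: 10110001 XOR 00010011 = 10100010 = 162.
Step 4: The key cancels out! An attacker learns m1 XOR m2 = 162, revealing the relationship between plaintexts.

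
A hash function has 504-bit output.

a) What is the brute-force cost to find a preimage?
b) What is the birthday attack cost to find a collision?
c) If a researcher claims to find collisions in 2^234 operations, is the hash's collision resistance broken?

Step 1: Preimage resistance requires brute-force of 2^504 operations.
Step 2: Collision resistance (birthday bound) = 2^(504/2) = 2^252.
Step 3: The claimed attack costs 2^234 operations.
Step 4: Since 2^234 < 2^252, the claimed attack beats the generic birthday bound, so collision resistance is broken.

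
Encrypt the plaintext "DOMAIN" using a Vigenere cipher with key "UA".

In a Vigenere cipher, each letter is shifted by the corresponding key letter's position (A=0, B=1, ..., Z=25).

Step 1: Repeat key to match plaintext length:
  Plaintext: DOMAIN
  Key:       UAUAUA
Step 2: Encrypt each letter:
  D(3) + U(20) = (3+20) mod 26 = 23 = X
  O(14) + A(0) = (14+0) mod 26 = 14 = O
  M(12) + U(20) = (12+20) mod 26 = 6 = G
  A(0) + A(0) = (0+0) mod 26 = 0 = A
  I(8) + U(20) = (8+20) mod 26 = 2 = C
  N(13) + A(0) = (13+0) mod 26 = 13 = N
Ciphertext: XOGACN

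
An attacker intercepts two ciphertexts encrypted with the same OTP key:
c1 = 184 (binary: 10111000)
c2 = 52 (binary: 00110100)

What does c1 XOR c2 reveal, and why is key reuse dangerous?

Step 1: c1 XOR c2 = (m1 XOR k) XOR (m2 XOR k).
Step 2: By XOR associativity/commutativity: = m1 XOR m2 XOR k XOR k = m1 XOR m2.
Step 3: 10111000 XOR 00110100 = 10001100 = 140.
Step 4: The key cancels out! An attacker learns m1 XOR m2 = 140, revealing the relationship between plaintexts.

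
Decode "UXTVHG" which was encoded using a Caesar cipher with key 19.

Step 1: Reverse the shift by subtracting 19 from each letter position.
  U (position 20) -> position (20-19) mod 26 = 1 -> B
  X (position 23) -> position (23-19) mod 26 = 4 -> E
  T (position 19) -> position (19-19) mod 26 = 0 -> A
  V (position 21) -> position (21-19) mod 26 = 2 -> C
  H (position 7) -> position (7-19) mod 26 = 14 -> O
  G (position 6) -> position (6-19) mod 26 = 13 -> N
Decrypted message: BEACON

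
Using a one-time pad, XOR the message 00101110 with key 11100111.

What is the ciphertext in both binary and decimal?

Step 1: Write out the XOR operation bit by bit:
  Message: 00101110
  Key:     11100111
  XOR:     11001001
Step 2: Convert to decimal: 11001001 = 201.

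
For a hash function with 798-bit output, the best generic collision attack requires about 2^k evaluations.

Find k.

Step 1: The hash has a 798-bit output.
Step 2: Collision resistance means it should be infeasible to find any x != y with h(x) = h(y).
By the birthday bound, a generic collision search succeeds after about sqrt(2^798) = 2^(798/2) = 2^399 evaluations.
Step 3: Security level = 399 bits.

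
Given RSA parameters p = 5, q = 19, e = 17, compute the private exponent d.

Step 1: n = 5 * 19 = 95.
Step 2: phi(n) = 4 * 18 = 72.
Step 3: Find d such that 17 * d = 1 (mod 72).
Step 4: d = 17^(-1) mod 72 = 17.
Verification: 17 * 17 = 289 = 4 * 72 + 1.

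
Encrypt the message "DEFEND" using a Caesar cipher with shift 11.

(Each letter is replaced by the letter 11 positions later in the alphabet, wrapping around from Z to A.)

Step 1: For each letter, shift forward by 11 positions (mod 26).
  D (position 3) -> position (3+11) mod 26 = 14 -> O
  E (position 4) -> position (4+11) mod 26 = 15 -> P
  F (position 5) -> position (5+11) mod 26 = 16 -> Q
  E (position 4) -> position (4+11) mod 26 = 15 -> P
  N (position 13) -> position (13+11) mod 26 = 24 -> Y
  D (position 3) -> position (3+11) mod 26 = 14 -> O
Result: OPQPYO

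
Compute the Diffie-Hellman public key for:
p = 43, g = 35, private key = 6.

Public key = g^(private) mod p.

Step 1: A = g^a mod p = 35^6 mod 43.
  35^1 mod 43 = 35
  35^2 mod 43 = (35 * 35) mod 43 = 21
  35^3 mod 43 = (21 * 35) mod 43 = 4
  35^4 mod 43 = (4 * 35) mod 43 = 11
  35^5 mod 43 = (11 * 35) mod 43 = 41
  35^6 mod 43 = (41 * 35) mod 43 = 16
Result: A = 16.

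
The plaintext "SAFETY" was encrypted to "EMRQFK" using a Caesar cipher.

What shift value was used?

Step 1: Compare first letters: S (position 18) -> E (position 4).
Step 2: Shift = (4 - 18) mod 26 = 12.
The shift value is 12.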